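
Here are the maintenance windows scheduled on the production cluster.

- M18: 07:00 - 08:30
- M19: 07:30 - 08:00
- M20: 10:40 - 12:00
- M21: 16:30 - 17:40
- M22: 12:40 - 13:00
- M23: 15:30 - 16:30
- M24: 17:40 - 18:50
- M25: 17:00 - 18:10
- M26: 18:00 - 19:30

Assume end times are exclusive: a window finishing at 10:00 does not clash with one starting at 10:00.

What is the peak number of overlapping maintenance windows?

Walk through starts and ends in time order (an end at T is processed before a start at T):
07:00 start M18 → 1
07:30 start M19 → 2
08:00 end M19 → 1
08:30 end M18 → 0
10:40 start M20 → 1
12:00 end M20 → 0
12:40 start M22 → 1
13:00 end M22 → 0
15:30 start M23 → 1
16:30 end M23 → 0
16:30 start M21 → 1
17:00 start M25 → 2
17:40 end M21 → 1
17:40 start M24 → 2
18:00 start M26 → 3
18:10 end M25 → 2
18:50 end M24 → 1
19:30 end M26 → 0
Peak is 3, at 18:00 (M24, M25, M26).

3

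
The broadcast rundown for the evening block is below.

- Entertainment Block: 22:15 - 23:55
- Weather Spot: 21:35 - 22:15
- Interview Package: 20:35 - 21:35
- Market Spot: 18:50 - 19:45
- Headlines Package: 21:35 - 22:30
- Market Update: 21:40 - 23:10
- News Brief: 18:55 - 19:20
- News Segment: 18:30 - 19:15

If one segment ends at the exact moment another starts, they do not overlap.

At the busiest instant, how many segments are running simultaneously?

Sweep the timeline, counting +1 at each start and −1 at each end (ends before starts at a tie):
18:30 start News Segment → 1
18:50 start Market Spot → 2
18:55 start News Brief → 3
19:15 end News Segment → 2
19:20 end News Brief → 1
19:45 end Market Spot → 0
20:35 start Interview Package → 1
21:35 end Interview Package → 0
21:35 start Headlines Package → 1
21:35 start Weather Spot → 2
21:40 start Market Update → 3
22:15 end Weather Spot → 2
22:15 start Entertainment Block → 3
22:30 end Headlines Package → 2
23:10 end Market Update → 1
23:55 end Entertainment Block → 0
Peak is 3, at 18:55 (Market Spot, News Brief, News Segment).

3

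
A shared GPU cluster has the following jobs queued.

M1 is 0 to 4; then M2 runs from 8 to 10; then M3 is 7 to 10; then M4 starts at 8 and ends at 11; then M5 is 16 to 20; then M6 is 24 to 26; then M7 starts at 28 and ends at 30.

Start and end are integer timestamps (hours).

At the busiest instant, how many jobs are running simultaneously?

Walk through starts and ends in time order (an end at T is processed before a start at T):
0 start M1 → 1
4 end M1 → 0
7 start M3 → 1
8 start M2 → 2
8 start M4 → 3
10 end M2 → 2
10 end M3 → 1
11 end M4 → 0
16 start M5 → 1
20 end M5 → 0
24 start M6 → 1
26 end M6 → 0
28 start M7 → 1
30 end M7 → 0
Peak is 3, at 8 (M2, M3, M4).

3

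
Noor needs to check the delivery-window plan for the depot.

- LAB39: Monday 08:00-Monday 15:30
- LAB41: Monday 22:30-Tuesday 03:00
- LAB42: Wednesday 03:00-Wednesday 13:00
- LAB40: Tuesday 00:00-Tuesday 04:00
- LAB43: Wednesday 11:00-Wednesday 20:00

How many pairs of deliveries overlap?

2

Sorted by start: LAB39, LAB41, LAB40, LAB42, LAB43.
LAB41 starts after LAB39 ends; LAB39 is clear from here.
LAB40 starts before LAB41 ends → LAB41 and LAB40 overlap.
LAB42 starts after LAB41 ends; LAB41 is clear from here.
LAB42 starts after LAB40 ends; LAB40 is clear from here.
LAB43 starts before LAB42 ends → LAB42 and LAB43 overlap.
Overlapping pairs: LAB40 & LAB41, LAB42 & LAB43 — 2 in total.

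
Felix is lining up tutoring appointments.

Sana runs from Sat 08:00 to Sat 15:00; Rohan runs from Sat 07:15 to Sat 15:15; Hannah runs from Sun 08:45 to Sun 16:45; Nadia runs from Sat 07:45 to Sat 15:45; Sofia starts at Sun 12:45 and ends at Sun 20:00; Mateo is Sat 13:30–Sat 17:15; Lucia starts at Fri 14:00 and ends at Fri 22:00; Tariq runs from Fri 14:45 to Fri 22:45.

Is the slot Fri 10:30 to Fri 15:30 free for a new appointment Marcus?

Lucia: starts Fri 14:00 before Marcus ends Fri 15:30, and ends Fri 22:00 after Marcus starts Fri 10:30 → overlap.
Tariq: starts Fri 14:45 before Marcus ends Fri 15:30, and ends Fri 22:45 after Marcus starts Fri 10:30 → overlap.
Rohan: starts Sat 07:15 at or after Marcus ends Fri 15:30 → clear.
Nadia: starts Sat 07:45 at or after Marcus ends Fri 15:30 → clear.
Sana: starts Sat 08:00 at or after Marcus ends Fri 15:30 → clear.
Mateo: starts Sat 13:30 at or after Marcus ends Fri 15:30 → clear.
Hannah: starts Sun 08:45 at or after Marcus ends Fri 15:30 → clear.
Sofia: starts Sun 12:45 at or after Marcus ends Fri 15:30 → clear.
Marcus overlaps Lucia, Tariq.

No — it overlaps Lucia, Tariq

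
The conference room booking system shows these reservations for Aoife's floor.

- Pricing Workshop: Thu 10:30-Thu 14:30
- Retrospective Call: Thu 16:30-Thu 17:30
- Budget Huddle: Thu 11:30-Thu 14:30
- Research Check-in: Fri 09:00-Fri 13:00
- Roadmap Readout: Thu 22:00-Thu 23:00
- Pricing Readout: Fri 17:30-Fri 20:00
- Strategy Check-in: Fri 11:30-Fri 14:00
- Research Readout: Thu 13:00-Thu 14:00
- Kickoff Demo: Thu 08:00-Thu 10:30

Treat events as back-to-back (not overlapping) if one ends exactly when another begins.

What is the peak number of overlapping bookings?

3

Sweep the timeline, counting +1 at each start and −1 at each end (ends before starts at a tie):
Thu 08:00 start Kickoff Demo → 1
Thu 10:30 end Kickoff Demo → 0
Thu 10:30 start Pricing Workshop → 1
Thu 11:30 start Budget Huddle → 2
Thu 13:00 start Research Readout → 3
Thu 14:00 end Research Readout → 2
Thu 14:30 end Budget Huddle → 1
Thu 14:30 end Pricing Workshop → 0
Thu 16:30 start Retrospective Call → 1
Thu 17:30 end Retrospective Call → 0
Thu 22:00 start Roadmap Readout → 1
Thu 23:00 end Roadmap Readout → 0
Fri 09:00 start Research Check-in → 1
Fri 11:30 start Strategy Check-in → 2
Fri 13:00 end Research Check-in → 1
Fri 14:00 end Strategy Check-in → 0
Fri 17:30 start Pricing Readout → 1
Fri 20:00 end Pricing Readout → 0
Peak is 3, at Thu 13:00 (Budget Huddle, Pricing Workshop, Research Readout).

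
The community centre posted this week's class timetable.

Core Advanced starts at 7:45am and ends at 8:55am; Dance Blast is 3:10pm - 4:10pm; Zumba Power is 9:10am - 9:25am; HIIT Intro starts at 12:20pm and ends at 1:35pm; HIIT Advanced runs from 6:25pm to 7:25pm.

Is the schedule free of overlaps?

Sorted by start: Core Advanced, Zumba Power, HIIT Intro, Dance Blast, HIIT Advanced.
Zumba Power starts after Core Advanced ends; Core Advanced is clear from here.
HIIT Intro starts after Zumba Power ends; Zumba Power is clear from here.
Dance Blast starts after HIIT Intro ends; HIIT Intro is clear from here.
HIIT Advanced starts after Dance Blast ends.
Every pair is clear; the schedule has no overlaps.

Yes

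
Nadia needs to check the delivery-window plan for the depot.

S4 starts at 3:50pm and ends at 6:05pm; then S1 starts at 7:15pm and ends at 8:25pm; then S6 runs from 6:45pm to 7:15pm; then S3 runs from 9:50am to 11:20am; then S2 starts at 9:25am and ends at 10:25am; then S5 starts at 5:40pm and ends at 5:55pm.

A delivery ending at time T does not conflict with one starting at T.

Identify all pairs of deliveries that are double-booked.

Sorted by start: S2, S3, S4, S5, S6, S1.
S3 starts before S2 ends → S2 and S3 overlap.
S4 starts after S2 ends — done with S2.
S4 starts after S3 ends — done with S3.
S5 starts before S4 ends → S4 and S5 overlap.
S6 starts after S4 ends — done with S4.
S6 starts after S5 ends — done with S5.
S1 starts exactly when S6 ends (back-to-back, no overlap).

S2 & S3, S4 & S5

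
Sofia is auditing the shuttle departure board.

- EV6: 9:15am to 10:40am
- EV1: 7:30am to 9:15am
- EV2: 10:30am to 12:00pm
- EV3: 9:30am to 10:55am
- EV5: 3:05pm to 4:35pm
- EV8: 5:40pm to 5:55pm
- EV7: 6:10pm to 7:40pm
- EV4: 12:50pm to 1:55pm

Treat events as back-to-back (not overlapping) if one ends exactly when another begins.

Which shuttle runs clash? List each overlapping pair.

EV2 & EV3, EV2 & EV6, EV3 & EV6

Two intervals overlap when each starts before the other ends.
Sorted by start: EV1, EV6, EV3, EV2, EV4, EV5, EV8, EV7.
EV6 starts exactly when EV1 ends (back-to-back, no overlap), so nothing later overlaps EV1 either.
EV3 starts before EV6 ends → EV6 and EV3 overlap.
EV2 starts before EV6 ends → EV6 and EV2 overlap.
EV4 starts after EV6 ends, so nothing later overlaps EV6 either.
EV2 starts before EV3 ends → EV3 and EV2 overlap.
EV4 starts after EV3 ends, so nothing later overlaps EV3 either.
EV4 starts after EV2 ends, so nothing later overlaps EV2 either.
EV5 starts after EV4 ends, so nothing later overlaps EV4 either.
EV8 starts after EV5 ends, so nothing later overlaps EV5 either.
EV7 starts after EV8 ends.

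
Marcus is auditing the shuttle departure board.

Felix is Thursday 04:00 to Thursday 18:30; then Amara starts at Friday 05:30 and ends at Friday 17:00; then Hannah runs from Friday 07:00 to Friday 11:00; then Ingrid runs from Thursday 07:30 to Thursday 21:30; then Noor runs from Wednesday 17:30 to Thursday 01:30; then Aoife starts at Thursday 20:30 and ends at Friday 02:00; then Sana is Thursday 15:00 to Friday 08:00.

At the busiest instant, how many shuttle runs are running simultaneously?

3

Walk through starts and ends in time order (an end at T is processed before a start at T):
Wednesday 17:30 start Noor → 1
Thursday 01:30 end Noor → 0
Thursday 04:00 start Felix → 1
Thursday 07:30 start Ingrid → 2
Thursday 15:00 start Sana → 3
Thursday 18:30 end Felix → 2
Thursday 20:30 start Aoife → 3
Thursday 21:30 end Ingrid → 2
Friday 02:00 end Aoife → 1
Friday 05:30 start Amara → 2
Friday 07:00 start Hannah → 3
Friday 08:00 end Sana → 2
Friday 11:00 end Hannah → 1
Friday 17:00 end Amara → 0
Peak is 3, at Thursday 15:00 (Felix, Ingrid, Sana).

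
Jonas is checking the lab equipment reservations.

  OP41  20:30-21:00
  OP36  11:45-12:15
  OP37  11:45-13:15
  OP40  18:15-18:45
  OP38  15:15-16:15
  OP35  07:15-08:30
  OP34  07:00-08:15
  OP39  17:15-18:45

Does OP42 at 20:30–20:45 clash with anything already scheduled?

OP34: ends 08:15 at or before OP42 starts 20:30 → clear.
OP35: ends 08:30 at or before OP42 starts 20:30 → clear.
OP36: ends 12:15 at or before OP42 starts 20:30 → clear.
OP37: ends 13:15 at or before OP42 starts 20:30 → clear.
OP38: ends 16:15 at or before OP42 starts 20:30 → clear.
OP39: ends 18:45 at or before OP42 starts 20:30 → clear.
OP40: ends 18:45 at or before OP42 starts 20:30 → clear.
OP41: starts 20:30 before OP42 ends 20:45, and ends 21:00 after OP42 starts 20:30 → overlap.
OP42 overlaps OP41.

Yes — it overlaps OP41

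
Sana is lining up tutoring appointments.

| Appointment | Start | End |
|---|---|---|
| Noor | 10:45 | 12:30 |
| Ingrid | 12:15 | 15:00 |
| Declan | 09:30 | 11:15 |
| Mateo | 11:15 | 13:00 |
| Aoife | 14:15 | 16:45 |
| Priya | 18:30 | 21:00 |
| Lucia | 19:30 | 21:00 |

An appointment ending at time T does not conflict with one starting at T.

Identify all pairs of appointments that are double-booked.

Aoife & Ingrid, Declan & Noor, Ingrid & Mateo, Ingrid & Noor, Lucia & Priya, Mateo & Noor

Sorted by start: Declan, Noor, Mateo, Ingrid, Aoife, Priya, Lucia.
Noor starts before Declan ends → Declan and Noor overlap.
Mateo starts exactly when Declan ends (back-to-back, no overlap), so Declan has no further overlaps.
Mateo starts before Noor ends → Noor and Mateo overlap.
Ingrid starts before Noor ends → Noor and Ingrid overlap.
Aoife starts after Noor ends, so Noor has no further overlaps.
Ingrid starts before Mateo ends → Mateo and Ingrid overlap.
Aoife starts after Mateo ends, so Mateo has no further overlaps.
Aoife starts before Ingrid ends → Ingrid and Aoife overlap.
Priya starts after Ingrid ends, so Ingrid has no further overlaps.
Priya starts after Aoife ends, so Aoife has no further overlaps.
Lucia starts before Priya ends → Priya and Lucia overlap.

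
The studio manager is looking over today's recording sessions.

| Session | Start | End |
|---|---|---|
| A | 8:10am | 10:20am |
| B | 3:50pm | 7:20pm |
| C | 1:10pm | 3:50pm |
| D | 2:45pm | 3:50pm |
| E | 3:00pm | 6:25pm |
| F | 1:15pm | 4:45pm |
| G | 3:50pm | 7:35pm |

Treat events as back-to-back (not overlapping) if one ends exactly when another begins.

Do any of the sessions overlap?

Yes

Two intervals overlap when each starts before the other ends.
Sorted by start: A, C, F, D, E, B, G.
C starts after A ends, so A has no further overlaps.
F starts before C ends → C and F overlap.
That's a conflict, so the schedule is not conflict-free.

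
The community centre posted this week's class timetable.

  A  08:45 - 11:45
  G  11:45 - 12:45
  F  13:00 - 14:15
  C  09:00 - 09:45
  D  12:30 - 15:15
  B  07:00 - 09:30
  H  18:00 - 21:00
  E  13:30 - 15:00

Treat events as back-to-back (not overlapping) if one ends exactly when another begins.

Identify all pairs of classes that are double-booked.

A & B, A & C, B & C, D & E, D & F, D & G, E & F

Sorted by start: B, A, C, G, D, F, E, H.
A starts before B ends → B and A overlap.
C starts before B ends → B and C overlap.
G starts after B ends, so B has no further overlaps.
C starts before A ends → A and C overlap.
G starts exactly when A ends (back-to-back, no overlap), so A has no further overlaps.
G starts after C ends, so C has no further overlaps.
D starts before G ends → G and D overlap.
F starts after G ends, so G has no further overlaps.
F starts before D ends → D and F overlap.
E starts before D ends → D and E overlap.
H starts after D ends.
E starts before F ends → F and E overlap.
H starts after F ends.
H starts after E ends.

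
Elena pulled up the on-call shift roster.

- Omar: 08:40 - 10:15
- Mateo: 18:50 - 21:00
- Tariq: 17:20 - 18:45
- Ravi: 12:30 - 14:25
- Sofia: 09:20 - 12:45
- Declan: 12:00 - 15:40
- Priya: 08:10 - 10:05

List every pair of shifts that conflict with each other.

Sorted by start: Priya, Omar, Sofia, Declan, Ravi, Tariq, Mateo.
Omar starts before Priya ends → Priya and Omar overlap.
Sofia starts before Priya ends → Priya and Sofia overlap.
Declan starts after Priya ends, so Priya has no further overlaps.
Sofia starts before Omar ends → Omar and Sofia overlap.
Declan starts after Omar ends, so Omar has no further overlaps.
Declan starts before Sofia ends → Sofia and Declan overlap.
Ravi starts before Sofia ends → Sofia and Ravi overlap.
Tariq starts after Sofia ends, so Sofia has no further overlaps.
Ravi starts before Declan ends → Declan and Ravi overlap.
Tariq starts after Declan ends, so Declan has no further overlaps.
Tariq starts after Ravi ends, so Ravi has no further overlaps.
Mateo starts after Tariq ends.

Declan & Ravi, Declan & Sofia, Omar & Priya, Omar & Sofia, Priya & Sofia, Ravi & Sofia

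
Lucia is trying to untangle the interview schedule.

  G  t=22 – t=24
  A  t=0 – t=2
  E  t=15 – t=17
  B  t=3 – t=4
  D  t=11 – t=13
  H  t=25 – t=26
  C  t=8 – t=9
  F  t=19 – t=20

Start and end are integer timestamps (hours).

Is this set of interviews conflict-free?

Sorted by start: A, B, C, D, E, F, G, H.
B starts after A ends, so A has no further overlaps.
C starts after B ends, so B has no further overlaps.
D starts after C ends, so C has no further overlaps.
E starts after D ends, so D has no further overlaps.
F starts after E ends, so E has no further overlaps.
G starts after F ends, so F has no further overlaps.
H starts after G ends.
Every pair is clear; the schedule has no overlaps.

Yes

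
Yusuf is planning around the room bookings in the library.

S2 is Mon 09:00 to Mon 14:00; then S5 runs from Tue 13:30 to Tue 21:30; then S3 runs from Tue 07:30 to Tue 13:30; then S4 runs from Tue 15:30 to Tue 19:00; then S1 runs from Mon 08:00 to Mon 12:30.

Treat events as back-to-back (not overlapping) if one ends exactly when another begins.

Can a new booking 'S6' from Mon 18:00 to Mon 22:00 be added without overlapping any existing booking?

S1: ends Mon 12:30 at or before S6 starts Mon 18:00 → clear.
S2: ends Mon 14:00 at or before S6 starts Mon 18:00 → clear.
S3: starts Tue 07:30 at or after S6 ends Mon 22:00 → clear.
S5: starts Tue 13:30 at or after S6 ends Mon 22:00 → clear.
S4: starts Tue 15:30 at or after S6 ends Mon 22:00 → clear.

Yes — the slot is free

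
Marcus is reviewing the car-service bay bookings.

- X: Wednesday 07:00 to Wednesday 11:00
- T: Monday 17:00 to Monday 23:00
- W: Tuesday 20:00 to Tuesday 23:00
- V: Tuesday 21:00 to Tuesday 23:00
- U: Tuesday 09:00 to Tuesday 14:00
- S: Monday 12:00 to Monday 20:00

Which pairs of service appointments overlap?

Two intervals overlap when each starts before the other ends.
Sorted by start: S, T, U, W, V, X.
T starts before S ends → S and T overlap.
U starts after S ends — done with S.
U starts after T ends — done with T.
W starts after U ends — done with U.
V starts before W ends → W and V overlap.
X starts after W ends.
X starts after V ends.

S & T, V & W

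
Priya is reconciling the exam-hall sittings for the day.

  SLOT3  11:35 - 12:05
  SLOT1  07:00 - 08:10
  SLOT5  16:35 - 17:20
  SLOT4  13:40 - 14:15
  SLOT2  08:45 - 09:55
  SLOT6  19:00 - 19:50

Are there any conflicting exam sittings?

Sorted by start: SLOT1, SLOT2, SLOT3, SLOT4, SLOT5, SLOT6.
SLOT2 starts after SLOT1 ends; SLOT1 is clear from here.
SLOT3 starts after SLOT2 ends; SLOT2 is clear from here.
SLOT4 starts after SLOT3 ends; SLOT3 is clear from here.
SLOT5 starts after SLOT4 ends; SLOT4 is clear from here.
SLOT6 starts after SLOT5 ends.
Every pair is clear; the schedule has no overlaps.

No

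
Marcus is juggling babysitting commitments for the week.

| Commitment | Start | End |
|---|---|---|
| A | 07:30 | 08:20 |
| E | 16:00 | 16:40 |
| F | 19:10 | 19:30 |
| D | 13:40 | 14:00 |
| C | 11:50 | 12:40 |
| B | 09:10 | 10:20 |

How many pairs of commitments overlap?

0

Two intervals overlap when each starts before the other ends.
Sorted by start: A, B, C, D, E, F.
B starts after A ends, so nothing later overlaps A either.
C starts after B ends, so nothing later overlaps B either.
D starts after C ends, so nothing later overlaps C either.
E starts after D ends, so nothing later overlaps D either.
F starts after E ends.
No pair overlaps.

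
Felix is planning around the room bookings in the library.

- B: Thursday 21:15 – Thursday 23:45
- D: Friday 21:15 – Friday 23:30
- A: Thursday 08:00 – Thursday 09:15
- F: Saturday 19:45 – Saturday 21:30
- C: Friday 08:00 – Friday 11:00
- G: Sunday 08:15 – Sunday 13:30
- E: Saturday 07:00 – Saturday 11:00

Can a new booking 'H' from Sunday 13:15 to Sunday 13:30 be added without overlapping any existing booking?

No — it overlaps G

A: ends Thursday 09:15 at or before H starts Sunday 13:15 → clear.
B: ends Thursday 23:45 at or before H starts Sunday 13:15 → clear.
C: ends Friday 11:00 at or before H starts Sunday 13:15 → clear.
D: ends Friday 23:30 at or before H starts Sunday 13:15 → clear.
E: ends Saturday 11:00 at or before H starts Sunday 13:15 → clear.
F: ends Saturday 21:30 at or before H starts Sunday 13:15 → clear.
G: starts Sunday 08:15 before H ends Sunday 13:30, and ends Sunday 13:30 after H starts Sunday 13:15 → overlap.
H overlaps G.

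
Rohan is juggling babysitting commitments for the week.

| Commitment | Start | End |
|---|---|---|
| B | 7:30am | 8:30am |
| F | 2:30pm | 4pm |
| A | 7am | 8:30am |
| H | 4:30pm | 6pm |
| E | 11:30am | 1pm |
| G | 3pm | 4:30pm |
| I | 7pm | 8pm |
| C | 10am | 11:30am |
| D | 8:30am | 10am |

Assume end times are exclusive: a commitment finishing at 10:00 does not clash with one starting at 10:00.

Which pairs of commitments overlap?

Two intervals overlap when each starts before the other ends.
Sorted by start: A, B, D, C, E, F, G, H, I.
B starts before A ends → A and B overlap.
D starts exactly when A ends (back-to-back, no overlap) — done with A.
D starts exactly when B ends (back-to-back, no overlap) — done with B.
C starts exactly when D ends (back-to-back, no overlap) — done with D.
E starts exactly when C ends (back-to-back, no overlap) — done with C.
F starts after E ends — done with E.
G starts before F ends → F and G overlap.
H starts after F ends — done with F.
H starts exactly when G ends (back-to-back, no overlap) — done with G.
I starts after H ends.

A & B, F & G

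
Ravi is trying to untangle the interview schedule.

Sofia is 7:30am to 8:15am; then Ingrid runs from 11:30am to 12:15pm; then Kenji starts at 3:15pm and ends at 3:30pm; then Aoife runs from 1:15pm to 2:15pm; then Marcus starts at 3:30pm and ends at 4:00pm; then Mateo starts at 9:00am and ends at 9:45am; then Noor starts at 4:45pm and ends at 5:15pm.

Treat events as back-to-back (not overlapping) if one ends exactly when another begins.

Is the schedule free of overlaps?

Yes

Check each pair: they overlap iff neither finishes before the other starts.
Sorted by start: Sofia, Mateo, Ingrid, Aoife, Kenji, Marcus, Noor.
Mateo starts after Sofia ends, so nothing later overlaps Sofia either.
Ingrid starts after Mateo ends, so nothing later overlaps Mateo either.
Aoife starts after Ingrid ends, so nothing later overlaps Ingrid either.
Kenji starts after Aoife ends, so nothing later overlaps Aoife either.
Marcus starts exactly when Kenji ends (back-to-back, no overlap), so nothing later overlaps Kenji either.
Noor starts after Marcus ends.
Every pair is clear; the schedule has no overlaps.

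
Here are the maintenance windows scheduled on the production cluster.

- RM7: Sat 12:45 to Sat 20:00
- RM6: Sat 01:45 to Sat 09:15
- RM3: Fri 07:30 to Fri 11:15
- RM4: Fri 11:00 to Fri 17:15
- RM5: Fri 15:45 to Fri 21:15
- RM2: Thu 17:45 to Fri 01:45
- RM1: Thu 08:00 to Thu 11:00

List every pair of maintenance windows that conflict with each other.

Sorted by start: RM1, RM2, RM3, RM4, RM5, RM6, RM7.
RM2 starts after RM1 ends; RM1 is clear from here.
RM3 starts after RM2 ends; RM2 is clear from here.
RM4 starts before RM3 ends → RM3 and RM4 overlap.
RM5 starts after RM3 ends; RM3 is clear from here.
RM5 starts before RM4 ends → RM4 and RM5 overlap.
RM6 starts after RM4 ends; RM4 is clear from here.
RM6 starts after RM5 ends; RM5 is clear from here.
RM7 starts after RM6 ends.

RM3 & RM4, RM4 & RM5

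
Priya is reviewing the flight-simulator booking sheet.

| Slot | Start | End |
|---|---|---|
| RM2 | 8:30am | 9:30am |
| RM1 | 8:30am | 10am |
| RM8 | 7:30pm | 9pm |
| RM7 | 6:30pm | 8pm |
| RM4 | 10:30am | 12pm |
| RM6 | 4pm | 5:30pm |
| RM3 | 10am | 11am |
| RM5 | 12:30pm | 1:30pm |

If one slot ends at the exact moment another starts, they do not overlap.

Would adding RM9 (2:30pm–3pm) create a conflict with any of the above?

No — it doesn't clash with anything

RM1: ends 10am at or before RM9 starts 2:30pm → clear.
RM2: ends 9:30am at or before RM9 starts 2:30pm → clear.
RM3: ends 11am at or before RM9 starts 2:30pm → clear.
RM4: ends 12pm at or before RM9 starts 2:30pm → clear.
RM5: ends 1:30pm at or before RM9 starts 2:30pm → clear.
RM6: starts 4pm at or after RM9 ends 3pm → clear.
RM7: starts 6:30pm at or after RM9 ends 3pm → clear.
RM8: starts 7:30pm at or after RM9 ends 3pm → clear.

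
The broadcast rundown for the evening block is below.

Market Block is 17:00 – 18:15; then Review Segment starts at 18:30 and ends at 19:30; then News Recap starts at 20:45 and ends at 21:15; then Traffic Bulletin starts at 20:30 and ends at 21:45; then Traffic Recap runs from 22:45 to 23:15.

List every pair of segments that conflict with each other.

Check each pair: they overlap iff neither finishes before the other starts.
Sorted by start: Market Block, Review Segment, Traffic Bulletin, News Recap, Traffic Recap.
Review Segment starts after Market Block ends, so nothing later overlaps Market Block either.
Traffic Bulletin starts after Review Segment ends, so nothing later overlaps Review Segment either.
News Recap starts before Traffic Bulletin ends → Traffic Bulletin and News Recap overlap.
Traffic Recap starts after Traffic Bulletin ends.
Traffic Recap starts after News Recap ends.

News Recap & Traffic Bulletin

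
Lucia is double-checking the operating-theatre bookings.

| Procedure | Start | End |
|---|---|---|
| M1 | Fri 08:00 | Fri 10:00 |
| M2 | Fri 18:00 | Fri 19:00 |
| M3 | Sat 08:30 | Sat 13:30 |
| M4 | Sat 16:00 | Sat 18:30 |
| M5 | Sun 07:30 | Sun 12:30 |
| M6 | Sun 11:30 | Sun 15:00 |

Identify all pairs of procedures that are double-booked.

Sorted by start: M1, M2, M3, M4, M5, M6.
M2 starts after M1 ends; M1 is clear from here.
M3 starts after M2 ends; M2 is clear from here.
M4 starts after M3 ends; M3 is clear from here.
M5 starts after M4 ends; M4 is clear from here.
M6 starts before M5 ends → M5 and M6 overlap.

M5 & M6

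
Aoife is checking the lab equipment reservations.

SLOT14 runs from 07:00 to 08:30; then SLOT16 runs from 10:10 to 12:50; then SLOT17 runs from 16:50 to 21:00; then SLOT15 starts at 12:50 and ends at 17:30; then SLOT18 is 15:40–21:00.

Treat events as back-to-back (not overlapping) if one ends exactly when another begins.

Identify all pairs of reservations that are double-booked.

Sorted by start: SLOT14, SLOT16, SLOT15, SLOT18, SLOT17.
SLOT16 starts after SLOT14 ends; SLOT14 is clear from here.
SLOT15 starts exactly when SLOT16 ends (back-to-back, no overlap); SLOT16 is clear from here.
SLOT18 starts before SLOT15 ends → SLOT15 and SLOT18 overlap.
SLOT17 starts before SLOT15 ends → SLOT15 and SLOT17 overlap.
SLOT17 starts before SLOT18 ends → SLOT18 and SLOT17 overlap.

SLOT15 & SLOT17, SLOT15 & SLOT18, SLOT17 & SLOT18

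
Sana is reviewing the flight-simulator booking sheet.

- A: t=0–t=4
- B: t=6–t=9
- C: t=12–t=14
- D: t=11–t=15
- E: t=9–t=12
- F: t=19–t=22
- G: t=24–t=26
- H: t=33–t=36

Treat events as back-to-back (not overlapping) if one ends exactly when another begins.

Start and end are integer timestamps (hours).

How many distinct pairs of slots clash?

2

Check each pair: they overlap iff neither finishes before the other starts.
Sorted by start: A, B, E, D, C, F, G, H.
B starts after A ends, so A has no further overlaps.
E starts exactly when B ends (back-to-back, no overlap), so B has no further overlaps.
D starts before E ends → E and D overlap.
C starts exactly when E ends (back-to-back, no overlap), so E has no further overlaps.
C starts before D ends → D and C overlap.
F starts after D ends, so D has no further overlaps.
F starts after C ends, so C has no further overlaps.
G starts after F ends, so F has no further overlaps.
H starts after G ends.
Overlapping pairs: C & D, D & E — 2 in total.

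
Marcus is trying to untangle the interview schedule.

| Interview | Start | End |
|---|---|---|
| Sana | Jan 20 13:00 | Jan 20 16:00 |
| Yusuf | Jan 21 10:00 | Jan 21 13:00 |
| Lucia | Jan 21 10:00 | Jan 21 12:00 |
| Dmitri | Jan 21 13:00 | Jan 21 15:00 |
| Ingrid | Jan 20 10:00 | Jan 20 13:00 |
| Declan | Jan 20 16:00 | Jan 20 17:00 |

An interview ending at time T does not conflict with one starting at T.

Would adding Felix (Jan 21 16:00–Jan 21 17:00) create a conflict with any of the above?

Ingrid: ends Jan 20 13:00 at or before Felix starts Jan 21 16:00 → clear.
Sana: ends Jan 20 16:00 at or before Felix starts Jan 21 16:00 → clear.
Declan: ends Jan 20 17:00 at or before Felix starts Jan 21 16:00 → clear.
Lucia: ends Jan 21 12:00 at or before Felix starts Jan 21 16:00 → clear.
Yusuf: ends Jan 21 13:00 at or before Felix starts Jan 21 16:00 → clear.
Dmitri: ends Jan 21 15:00 at or before Felix starts Jan 21 16:00 → clear.

No — it doesn't clash with anything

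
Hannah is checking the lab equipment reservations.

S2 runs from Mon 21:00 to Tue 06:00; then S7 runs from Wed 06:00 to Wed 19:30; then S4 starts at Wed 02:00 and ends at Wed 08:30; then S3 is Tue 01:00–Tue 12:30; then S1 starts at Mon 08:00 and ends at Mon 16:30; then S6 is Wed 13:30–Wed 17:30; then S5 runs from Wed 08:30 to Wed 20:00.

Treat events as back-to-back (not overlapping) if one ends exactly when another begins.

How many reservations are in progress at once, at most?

3

Sweep the timeline, counting +1 at each start and −1 at each end (ends before starts at a tie):
Mon 08:00 start S1 → 1
Mon 16:30 end S1 → 0
Mon 21:00 start S2 → 1
Tue 01:00 start S3 → 2
Tue 06:00 end S2 → 1
Tue 12:30 end S3 → 0
Wed 02:00 start S4 → 1
Wed 06:00 start S7 → 2
Wed 08:30 end S4 → 1
Wed 08:30 start S5 → 2
Wed 13:30 start S6 → 3
Wed 17:30 end S6 → 2
Wed 19:30 end S7 → 1
Wed 20:00 end S5 → 0
Peak is 3, at Wed 13:30 (S5, S6, S7).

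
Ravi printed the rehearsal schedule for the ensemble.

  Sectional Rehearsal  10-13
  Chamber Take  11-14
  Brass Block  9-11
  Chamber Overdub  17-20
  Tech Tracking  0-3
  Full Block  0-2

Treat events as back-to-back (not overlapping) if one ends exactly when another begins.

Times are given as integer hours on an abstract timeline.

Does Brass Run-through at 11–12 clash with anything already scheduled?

Yes — it overlaps Chamber Take, Sectional Rehearsal

Tech Tracking: ends 3 at or before Brass Run-through starts 11 → clear.
Full Block: ends 2 at or before Brass Run-through starts 11 → clear.
Brass Block: ends 11 at or before Brass Run-through starts 11 → clear.
Sectional Rehearsal: starts 10 before Brass Run-through ends 12, and ends 13 after Brass Run-through starts 11 → overlap.
Chamber Take: starts 11 before Brass Run-through ends 12, and ends 14 after Brass Run-through starts 11 → overlap.
Chamber Overdub: starts 17 at or after Brass Run-through ends 12 → clear.
Brass Run-through overlaps Sectional Rehearsal, Chamber Take.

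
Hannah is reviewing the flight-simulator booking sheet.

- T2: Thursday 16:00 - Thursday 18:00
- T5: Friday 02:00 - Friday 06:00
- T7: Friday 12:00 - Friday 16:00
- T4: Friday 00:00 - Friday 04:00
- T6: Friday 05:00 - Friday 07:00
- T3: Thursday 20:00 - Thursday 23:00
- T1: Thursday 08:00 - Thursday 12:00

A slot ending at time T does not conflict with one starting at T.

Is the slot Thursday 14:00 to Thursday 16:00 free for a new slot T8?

T1: ends Thursday 12:00 at or before T8 starts Thursday 14:00 → clear.
T2: starts Thursday 16:00 at or after T8 ends Thursday 16:00 → clear.
T3: starts Thursday 20:00 at or after T8 ends Thursday 16:00 → clear.
T4: starts Friday 00:00 at or after T8 ends Thursday 16:00 → clear.
T5: starts Friday 02:00 at or after T8 ends Thursday 16:00 → clear.
T6: starts Friday 05:00 at or after T8 ends Thursday 16:00 → clear.
T7: starts Friday 12:00 at or after T8 ends Thursday 16:00 → clear.

Yes — the slot is free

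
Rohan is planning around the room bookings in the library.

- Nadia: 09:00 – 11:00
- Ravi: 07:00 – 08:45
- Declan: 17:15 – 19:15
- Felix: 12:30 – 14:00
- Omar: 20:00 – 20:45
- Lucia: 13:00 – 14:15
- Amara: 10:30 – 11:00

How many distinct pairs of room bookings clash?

2

Sorted by start: Ravi, Nadia, Amara, Felix, Lucia, Declan, Omar.
Nadia starts after Ravi ends, so nothing later overlaps Ravi either.
Amara starts before Nadia ends → Nadia and Amara overlap.
Felix starts after Nadia ends, so nothing later overlaps Nadia either.
Felix starts after Amara ends, so nothing later overlaps Amara either.
Lucia starts before Felix ends → Felix and Lucia overlap.
Declan starts after Felix ends, so nothing later overlaps Felix either.
Declan starts after Lucia ends, so nothing later overlaps Lucia either.
Omar starts after Declan ends.
Overlapping pairs: Amara & Nadia, Felix & Lucia — 2 in total.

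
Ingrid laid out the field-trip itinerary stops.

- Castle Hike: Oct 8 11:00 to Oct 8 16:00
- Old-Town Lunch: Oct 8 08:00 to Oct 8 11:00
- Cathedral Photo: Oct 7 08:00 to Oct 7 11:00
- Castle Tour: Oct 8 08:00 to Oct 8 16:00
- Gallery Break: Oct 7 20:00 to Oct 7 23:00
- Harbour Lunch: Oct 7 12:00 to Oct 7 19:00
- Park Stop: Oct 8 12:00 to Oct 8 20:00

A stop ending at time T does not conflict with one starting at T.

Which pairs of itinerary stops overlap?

Castle Hike & Castle Tour, Castle Hike & Park Stop, Castle Tour & Old-Town Lunch, Castle Tour & Park Stop

Sorted by start: Cathedral Photo, Harbour Lunch, Gallery Break, Old-Town Lunch, Castle Tour, Castle Hike, Park Stop.
Harbour Lunch starts after Cathedral Photo ends, so Cathedral Photo has no further overlaps.
Gallery Break starts after Harbour Lunch ends, so Harbour Lunch has no further overlaps.
Old-Town Lunch starts after Gallery Break ends, so Gallery Break has no further overlaps.
Castle Tour starts before Old-Town Lunch ends → Old-Town Lunch and Castle Tour overlap.
Castle Hike starts exactly when Old-Town Lunch ends (back-to-back, no overlap), so Old-Town Lunch has no further overlaps.
Castle Hike starts before Castle Tour ends → Castle Tour and Castle Hike overlap.
Park Stop starts before Castle Tour ends → Castle Tour and Park Stop overlap.
Park Stop starts before Castle Hike ends → Castle Hike and Park Stop overlap.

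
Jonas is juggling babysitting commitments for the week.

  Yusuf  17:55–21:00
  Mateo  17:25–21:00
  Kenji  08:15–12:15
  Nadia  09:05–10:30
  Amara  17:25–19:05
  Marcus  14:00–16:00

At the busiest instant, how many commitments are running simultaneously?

Sort all start/end points and keep a running count:
08:15 start Kenji → 1
09:05 start Nadia → 2
10:30 end Nadia → 1
12:15 end Kenji → 0
14:00 start Marcus → 1
16:00 end Marcus → 0
17:25 start Amara → 1
17:25 start Mateo → 2
17:55 start Yusuf → 3
19:05 end Amara → 2
21:00 end Mateo → 1
21:00 end Yusuf → 0
Peak is 3, at 17:55 (Amara, Mateo, Yusuf).

3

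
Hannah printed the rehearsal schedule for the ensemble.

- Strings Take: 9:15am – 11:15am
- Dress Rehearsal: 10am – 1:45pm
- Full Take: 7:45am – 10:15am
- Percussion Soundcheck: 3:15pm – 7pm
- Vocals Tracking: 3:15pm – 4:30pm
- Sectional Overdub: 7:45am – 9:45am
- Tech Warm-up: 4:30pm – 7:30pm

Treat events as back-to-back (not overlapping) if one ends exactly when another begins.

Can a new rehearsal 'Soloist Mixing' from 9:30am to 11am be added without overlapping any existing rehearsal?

Sectional Overdub: starts 7:45am before Soloist Mixing ends 11am, and ends 9:45am after Soloist Mixing starts 9:30am → overlap.
Full Take: starts 7:45am before Soloist Mixing ends 11am, and ends 10:15am after Soloist Mixing starts 9:30am → overlap.
Strings Take: starts 9:15am before Soloist Mixing ends 11am, and ends 11:15am after Soloist Mixing starts 9:30am → overlap.
Dress Rehearsal: starts 10am before Soloist Mixing ends 11am, and ends 1:45pm after Soloist Mixing starts 9:30am → overlap.
Percussion Soundcheck: starts 3:15pm at or after Soloist Mixing ends 11am → clear.
Vocals Tracking: starts 3:15pm at or after Soloist Mixing ends 11am → clear.
Tech Warm-up: starts 4:30pm at or after Soloist Mixing ends 11am → clear.
Soloist Mixing overlaps Sectional Overdub, Full Take, Strings Take, Dress Rehearsal.

No — it overlaps Dress Rehearsal, Full Take, Sectional Overdub, Strings Take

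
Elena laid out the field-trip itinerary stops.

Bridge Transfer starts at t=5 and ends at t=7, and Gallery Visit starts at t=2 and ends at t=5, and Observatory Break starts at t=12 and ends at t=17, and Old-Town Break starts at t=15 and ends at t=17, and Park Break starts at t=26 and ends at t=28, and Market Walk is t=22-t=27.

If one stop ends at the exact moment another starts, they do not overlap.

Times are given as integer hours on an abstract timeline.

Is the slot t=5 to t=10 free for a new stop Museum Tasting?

Gallery Visit: ends t=5 at or before Museum Tasting starts t=5 → clear.
Bridge Transfer: starts t=5 before Museum Tasting ends t=10, and ends t=7 after Museum Tasting starts t=5 → overlap.
Observatory Break: starts t=12 at or after Museum Tasting ends t=10 → clear.
Old-Town Break: starts t=15 at or after Museum Tasting ends t=10 → clear.
Market Walk: starts t=22 at or after Museum Tasting ends t=10 → clear.
Park Break: starts t=26 at or after Museum Tasting ends t=10 → clear.
Museum Tasting overlaps Bridge Transfer.

No — it overlaps Bridge Transfer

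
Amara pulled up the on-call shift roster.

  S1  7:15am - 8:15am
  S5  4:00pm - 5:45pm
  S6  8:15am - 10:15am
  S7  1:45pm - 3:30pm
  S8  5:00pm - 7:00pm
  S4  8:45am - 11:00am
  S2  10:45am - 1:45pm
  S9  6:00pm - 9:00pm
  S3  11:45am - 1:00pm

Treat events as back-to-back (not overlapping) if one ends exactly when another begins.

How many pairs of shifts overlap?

Sorted by start: S1, S6, S4, S2, S3, S7, S5, S8, S9.
S6 starts exactly when S1 ends (back-to-back, no overlap) — done with S1.
S4 starts before S6 ends → S6 and S4 overlap.
S2 starts after S6 ends — done with S6.
S2 starts before S4 ends → S4 and S2 overlap.
S3 starts after S4 ends — done with S4.
S3 starts before S2 ends → S2 and S3 overlap.
S7 starts exactly when S2 ends (back-to-back, no overlap) — done with S2.
S7 starts after S3 ends — done with S3.
S5 starts after S7 ends — done with S7.
S8 starts before S5 ends → S5 and S8 overlap.
S9 starts after S5 ends.
S9 starts before S8 ends → S8 and S9 overlap.
Overlapping pairs: S2 & S3, S2 & S4, S4 & S6, S5 & S8, S8 & S9 — 5 in total.

5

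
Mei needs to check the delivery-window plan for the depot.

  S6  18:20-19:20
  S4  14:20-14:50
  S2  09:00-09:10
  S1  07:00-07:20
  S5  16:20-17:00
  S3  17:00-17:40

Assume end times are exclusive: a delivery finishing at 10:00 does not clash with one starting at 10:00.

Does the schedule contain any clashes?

Two intervals overlap when each starts before the other ends.
Sorted by start: S1, S2, S4, S5, S3, S6.
S2 starts after S1 ends; S1 is clear from here.
S4 starts after S2 ends; S2 is clear from here.
S5 starts after S4 ends; S4 is clear from here.
S3 starts exactly when S5 ends (back-to-back, no overlap); S5 is clear from here.
S6 starts after S3 ends.
Every pair is clear; the schedule has no overlaps.

No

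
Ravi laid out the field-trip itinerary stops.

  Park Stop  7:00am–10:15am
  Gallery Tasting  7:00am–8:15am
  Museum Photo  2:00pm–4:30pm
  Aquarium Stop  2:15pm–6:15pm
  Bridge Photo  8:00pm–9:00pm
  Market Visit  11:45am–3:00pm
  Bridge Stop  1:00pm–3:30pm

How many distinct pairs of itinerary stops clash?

7

Sorted by start: Gallery Tasting, Park Stop, Market Visit, Bridge Stop, Museum Photo, Aquarium Stop, Bridge Photo.
Park Stop starts before Gallery Tasting ends → Gallery Tasting and Park Stop overlap.
Market Visit starts after Gallery Tasting ends, so Gallery Tasting has no further overlaps.
Market Visit starts after Park Stop ends, so Park Stop has no further overlaps.
Bridge Stop starts before Market Visit ends → Market Visit and Bridge Stop overlap.
Museum Photo starts before Market Visit ends → Market Visit and Museum Photo overlap.
Aquarium Stop starts before Market Visit ends → Market Visit and Aquarium Stop overlap.
Bridge Photo starts after Market Visit ends.
Museum Photo starts before Bridge Stop ends → Bridge Stop and Museum Photo overlap.
Aquarium Stop starts before Bridge Stop ends → Bridge Stop and Aquarium Stop overlap.
Bridge Photo starts after Bridge Stop ends.
Aquarium Stop starts before Museum Photo ends → Museum Photo and Aquarium Stop overlap.
Bridge Photo starts after Museum Photo ends.
Bridge Photo starts after Aquarium Stop ends.
Overlapping pairs: Aquarium Stop & Bridge Stop, Aquarium Stop & Market Visit, Aquarium Stop & Museum Photo, Bridge Stop & Market Visit, Bridge Stop & Museum Photo, Gallery Tasting & Park Stop, Market Visit & Museum Photo — 7 in total.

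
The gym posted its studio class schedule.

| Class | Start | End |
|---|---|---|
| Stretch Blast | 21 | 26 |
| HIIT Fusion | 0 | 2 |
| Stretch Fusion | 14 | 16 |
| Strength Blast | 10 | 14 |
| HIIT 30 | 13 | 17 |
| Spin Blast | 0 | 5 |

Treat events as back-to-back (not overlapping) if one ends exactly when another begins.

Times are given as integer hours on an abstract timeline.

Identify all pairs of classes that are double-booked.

Check each pair: they overlap iff neither finishes before the other starts.
Sorted by start: Spin Blast, HIIT Fusion, Strength Blast, HIIT 30, Stretch Fusion, Stretch Blast.
HIIT Fusion starts before Spin Blast ends → Spin Blast and HIIT Fusion overlap.
Strength Blast starts after Spin Blast ends — done with Spin Blast.
Strength Blast starts after HIIT Fusion ends — done with HIIT Fusion.
HIIT 30 starts before Strength Blast ends → Strength Blast and HIIT 30 overlap.
Stretch Fusion starts exactly when Strength Blast ends (back-to-back, no overlap) — done with Strength Blast.
Stretch Fusion starts before HIIT 30 ends → HIIT 30 and Stretch Fusion overlap.
Stretch Blast starts after HIIT 30 ends.
Stretch Blast starts after Stretch Fusion ends.

HIIT 30 & Strength Blast, HIIT 30 & Stretch Fusion, HIIT Fusion & Spin Blast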